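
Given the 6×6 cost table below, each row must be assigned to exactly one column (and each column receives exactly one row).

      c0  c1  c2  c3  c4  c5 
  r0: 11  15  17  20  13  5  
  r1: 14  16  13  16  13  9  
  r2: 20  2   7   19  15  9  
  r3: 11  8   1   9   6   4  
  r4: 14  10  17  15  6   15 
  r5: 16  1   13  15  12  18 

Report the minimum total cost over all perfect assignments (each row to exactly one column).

optimal assignment: row0→col5 (cost 5), row1→col0 (cost 14), row2→col2 (cost 7), row3→col3 (cost 9), row4→col4 (cost 6), row5→col1 (cost 1)
total = 5 + 14 + 7 + 9 + 6 + 1 = 42

Minimum assignment cost: 42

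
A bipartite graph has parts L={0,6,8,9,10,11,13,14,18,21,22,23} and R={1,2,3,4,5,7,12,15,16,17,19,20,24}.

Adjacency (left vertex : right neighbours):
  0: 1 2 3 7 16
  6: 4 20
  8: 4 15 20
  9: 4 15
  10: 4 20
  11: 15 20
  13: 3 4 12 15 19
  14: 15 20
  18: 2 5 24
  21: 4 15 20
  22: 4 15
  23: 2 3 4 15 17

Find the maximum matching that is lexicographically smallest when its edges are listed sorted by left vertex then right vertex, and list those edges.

|M| = 7 (so the lex-smallest maximum matching has 7 edges)
process left vertices in ascending order; for each, take the smallest-labelled available neighbour that still permits 7 edges overall, or leave it unmatched if none does
lex-smallest matching: {0-1, 6-4, 8-15, 10-20, 13-3, 18-2, 23-17}

Lex-smallest maximum matching: {(0,1), (6,4), (8,15), (10,20), (13,3), (18,2), (23,17)}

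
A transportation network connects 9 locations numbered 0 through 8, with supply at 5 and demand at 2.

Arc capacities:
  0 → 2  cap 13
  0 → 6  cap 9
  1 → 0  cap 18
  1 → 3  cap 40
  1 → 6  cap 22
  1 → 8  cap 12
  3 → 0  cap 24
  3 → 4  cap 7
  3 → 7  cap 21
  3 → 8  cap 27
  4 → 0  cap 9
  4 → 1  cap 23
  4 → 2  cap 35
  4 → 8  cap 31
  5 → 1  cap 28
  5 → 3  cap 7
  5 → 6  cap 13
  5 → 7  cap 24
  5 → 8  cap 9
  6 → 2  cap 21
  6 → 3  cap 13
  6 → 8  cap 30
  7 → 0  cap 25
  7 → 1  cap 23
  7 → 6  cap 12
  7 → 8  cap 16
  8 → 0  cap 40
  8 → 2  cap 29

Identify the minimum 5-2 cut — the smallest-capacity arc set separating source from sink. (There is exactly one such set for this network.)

augment #1: 5→6→2 push 13
augment #2: 5→8→2 push 9
augment #3: 5→1→0→2 push 13
augment #4: 5→1→6→2 push 8
augment #5: 5→1→8→2 push 7
augment #6: 5→3→4→2 push 7
augment #7: 5→7→8→2 push 13
max flow = 70; residual-reachable set from 5 gives S-side
cut edges (S→T): {(0,2), (3,4), (6,2), (8,2)} total cap 70

Min-cut arcs: {(0,2), (3,4), (6,2), (8,2)} (total capacity 70)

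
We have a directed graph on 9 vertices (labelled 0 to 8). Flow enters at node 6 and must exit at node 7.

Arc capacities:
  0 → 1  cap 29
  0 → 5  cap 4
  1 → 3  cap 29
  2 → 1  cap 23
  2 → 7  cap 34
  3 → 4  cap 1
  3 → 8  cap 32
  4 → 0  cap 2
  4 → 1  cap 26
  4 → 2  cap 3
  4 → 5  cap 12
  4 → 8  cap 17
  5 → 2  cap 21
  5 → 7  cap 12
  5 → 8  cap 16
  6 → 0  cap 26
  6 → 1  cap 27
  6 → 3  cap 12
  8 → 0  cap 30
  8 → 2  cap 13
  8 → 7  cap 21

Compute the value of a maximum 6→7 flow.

Maximum flow value: 37

augment #1: 6→0→5→7 bottleneck 4, total now 4
augment #2: 6→3→8→7 bottleneck 12, total now 16
augment #3: 6→1→3→8→7 bottleneck 9, total now 25
augment #4: 6→1→3→4→2→7 bottleneck 1, total now 26
augment #5: 6→1→3→8→2→7 bottleneck 11, total now 37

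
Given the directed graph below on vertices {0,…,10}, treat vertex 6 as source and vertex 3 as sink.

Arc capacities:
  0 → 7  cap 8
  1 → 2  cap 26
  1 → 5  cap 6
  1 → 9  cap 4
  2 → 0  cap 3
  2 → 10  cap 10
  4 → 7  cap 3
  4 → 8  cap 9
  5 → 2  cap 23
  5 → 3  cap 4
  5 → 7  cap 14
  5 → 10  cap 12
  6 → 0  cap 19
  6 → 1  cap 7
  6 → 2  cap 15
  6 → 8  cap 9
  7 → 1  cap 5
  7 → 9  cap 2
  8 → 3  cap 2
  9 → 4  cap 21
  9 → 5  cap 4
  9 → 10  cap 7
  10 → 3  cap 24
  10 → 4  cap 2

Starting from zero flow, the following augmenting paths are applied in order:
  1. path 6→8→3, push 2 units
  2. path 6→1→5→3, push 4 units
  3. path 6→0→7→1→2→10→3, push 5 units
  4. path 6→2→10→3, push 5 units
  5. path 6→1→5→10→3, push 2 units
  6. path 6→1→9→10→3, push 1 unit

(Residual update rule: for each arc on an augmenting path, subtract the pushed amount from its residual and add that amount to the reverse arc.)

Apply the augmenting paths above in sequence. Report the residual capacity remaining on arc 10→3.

Residual capacity of (10,3): 11

after path 1 (6→8→3, push 2): res(10,3)=24
after path 2 (6→1→5→3, push 4): res(10,3)=24
after path 3 (6→0→7→1→2→10→3, push 5): res(10,3)=19
after path 4 (6→2→10→3, push 5): res(10,3)=14
after path 5 (6→1→5→10→3, push 2): res(10,3)=12
after path 6 (6→1→9→10→3, push 1): res(10,3)=11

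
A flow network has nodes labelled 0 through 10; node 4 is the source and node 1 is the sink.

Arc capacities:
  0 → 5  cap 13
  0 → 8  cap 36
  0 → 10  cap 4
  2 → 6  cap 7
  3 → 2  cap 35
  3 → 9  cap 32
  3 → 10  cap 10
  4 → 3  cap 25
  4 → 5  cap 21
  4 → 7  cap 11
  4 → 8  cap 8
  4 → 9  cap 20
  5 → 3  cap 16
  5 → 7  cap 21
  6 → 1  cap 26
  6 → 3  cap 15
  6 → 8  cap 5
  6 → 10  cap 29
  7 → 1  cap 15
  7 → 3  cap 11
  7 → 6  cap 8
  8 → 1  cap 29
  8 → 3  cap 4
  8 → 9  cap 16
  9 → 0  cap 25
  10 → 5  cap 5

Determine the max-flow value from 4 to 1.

Maximum flow value: 59

augment #1: 4→7→1 bottleneck 11, total now 11
augment #2: 4→8→1 bottleneck 8, total now 19
augment #3: 4→5→7→1 bottleneck 4, total now 23
augment #4: 4→3→2→6→1 bottleneck 7, total now 30
augment #5: 4→5→7→6→1 bottleneck 8, total now 38
augment #6: 4→9→0→8→1 bottleneck 20, total now 58
augment #7: 4→3→9→0→8→1 bottleneck 1, total now 59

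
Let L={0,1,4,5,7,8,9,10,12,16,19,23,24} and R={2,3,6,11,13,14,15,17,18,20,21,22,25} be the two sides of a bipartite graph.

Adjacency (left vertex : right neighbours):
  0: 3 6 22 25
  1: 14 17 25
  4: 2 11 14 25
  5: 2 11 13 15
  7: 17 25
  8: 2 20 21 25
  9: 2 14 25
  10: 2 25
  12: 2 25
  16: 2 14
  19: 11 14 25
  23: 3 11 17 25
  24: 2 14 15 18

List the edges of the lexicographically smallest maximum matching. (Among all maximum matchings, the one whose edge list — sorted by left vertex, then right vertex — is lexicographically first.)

|M| = 10 (so the lex-smallest maximum matching has 10 edges)
process left vertices in ascending order; for each, take the smallest-labelled available neighbour that still permits 10 edges overall, or leave it unmatched if none does
lex-smallest matching: {0-6, 1-14, 4-2, 5-13, 7-17, 8-20, 9-25, 19-11, 23-3, 24-15}

Lex-smallest maximum matching: {(0,6), (1,14), (4,2), (5,13), (7,17), (8,20), (9,25), (19,11), (23,3), (24,15)}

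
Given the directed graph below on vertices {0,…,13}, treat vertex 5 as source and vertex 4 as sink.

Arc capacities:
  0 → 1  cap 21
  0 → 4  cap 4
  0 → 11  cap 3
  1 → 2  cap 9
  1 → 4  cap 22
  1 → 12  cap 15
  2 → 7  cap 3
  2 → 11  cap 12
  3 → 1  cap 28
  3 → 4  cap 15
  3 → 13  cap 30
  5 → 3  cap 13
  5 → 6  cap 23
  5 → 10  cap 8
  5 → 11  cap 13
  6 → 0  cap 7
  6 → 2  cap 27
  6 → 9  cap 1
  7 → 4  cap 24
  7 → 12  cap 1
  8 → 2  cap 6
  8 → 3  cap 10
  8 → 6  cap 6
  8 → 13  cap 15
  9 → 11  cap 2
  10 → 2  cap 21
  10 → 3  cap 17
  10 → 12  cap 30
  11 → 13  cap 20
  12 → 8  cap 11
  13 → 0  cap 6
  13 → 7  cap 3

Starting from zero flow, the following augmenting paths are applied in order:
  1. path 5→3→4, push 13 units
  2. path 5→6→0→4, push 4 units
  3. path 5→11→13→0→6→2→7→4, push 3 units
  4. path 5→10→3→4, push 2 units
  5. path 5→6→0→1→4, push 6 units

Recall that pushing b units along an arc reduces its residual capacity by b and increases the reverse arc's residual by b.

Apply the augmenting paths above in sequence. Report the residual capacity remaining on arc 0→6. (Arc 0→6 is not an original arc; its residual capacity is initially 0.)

after path 1 (5→3→4, push 13): res(0,6)=0
after path 2 (5→6→0→4, push 4): res(0,6)=4
after path 3 (5→11→13→0→6→2→7→4, push 3): res(0,6)=1
after path 4 (5→10→3→4, push 2): res(0,6)=1
after path 5 (5→6→0→1→4, push 6): res(0,6)=7

Residual capacity of (0,6): 7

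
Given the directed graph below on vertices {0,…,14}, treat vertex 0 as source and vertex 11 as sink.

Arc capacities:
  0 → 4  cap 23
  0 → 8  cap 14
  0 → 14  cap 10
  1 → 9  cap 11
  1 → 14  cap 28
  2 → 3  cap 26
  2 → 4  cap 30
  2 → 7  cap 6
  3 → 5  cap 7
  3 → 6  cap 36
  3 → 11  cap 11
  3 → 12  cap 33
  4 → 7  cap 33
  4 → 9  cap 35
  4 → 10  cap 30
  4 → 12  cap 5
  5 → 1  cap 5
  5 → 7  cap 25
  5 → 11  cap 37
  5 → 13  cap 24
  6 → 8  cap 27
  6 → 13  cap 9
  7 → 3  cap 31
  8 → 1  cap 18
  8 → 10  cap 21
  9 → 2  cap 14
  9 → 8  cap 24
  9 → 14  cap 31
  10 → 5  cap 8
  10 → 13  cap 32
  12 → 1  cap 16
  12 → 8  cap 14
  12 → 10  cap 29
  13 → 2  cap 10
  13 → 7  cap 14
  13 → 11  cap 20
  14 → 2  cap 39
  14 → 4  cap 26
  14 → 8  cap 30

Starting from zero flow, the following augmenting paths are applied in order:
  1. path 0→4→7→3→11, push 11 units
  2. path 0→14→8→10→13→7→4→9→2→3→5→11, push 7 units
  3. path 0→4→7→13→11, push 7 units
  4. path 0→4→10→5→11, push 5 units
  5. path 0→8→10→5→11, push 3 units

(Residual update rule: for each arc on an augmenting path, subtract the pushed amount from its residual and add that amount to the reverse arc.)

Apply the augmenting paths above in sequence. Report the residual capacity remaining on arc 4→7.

Residual capacity of (4,7): 22

after path 1 (0→4→7→3→11, push 11): res(4,7)=22
after path 2 (0→14→8→10→13→7→4→9→2→3→5→11, push 7): res(4,7)=29
after path 3 (0→4→7→13→11, push 7): res(4,7)=22
after path 4 (0→4→10→5→11, push 5): res(4,7)=22
after path 5 (0→8→10→5→11, push 3): res(4,7)=22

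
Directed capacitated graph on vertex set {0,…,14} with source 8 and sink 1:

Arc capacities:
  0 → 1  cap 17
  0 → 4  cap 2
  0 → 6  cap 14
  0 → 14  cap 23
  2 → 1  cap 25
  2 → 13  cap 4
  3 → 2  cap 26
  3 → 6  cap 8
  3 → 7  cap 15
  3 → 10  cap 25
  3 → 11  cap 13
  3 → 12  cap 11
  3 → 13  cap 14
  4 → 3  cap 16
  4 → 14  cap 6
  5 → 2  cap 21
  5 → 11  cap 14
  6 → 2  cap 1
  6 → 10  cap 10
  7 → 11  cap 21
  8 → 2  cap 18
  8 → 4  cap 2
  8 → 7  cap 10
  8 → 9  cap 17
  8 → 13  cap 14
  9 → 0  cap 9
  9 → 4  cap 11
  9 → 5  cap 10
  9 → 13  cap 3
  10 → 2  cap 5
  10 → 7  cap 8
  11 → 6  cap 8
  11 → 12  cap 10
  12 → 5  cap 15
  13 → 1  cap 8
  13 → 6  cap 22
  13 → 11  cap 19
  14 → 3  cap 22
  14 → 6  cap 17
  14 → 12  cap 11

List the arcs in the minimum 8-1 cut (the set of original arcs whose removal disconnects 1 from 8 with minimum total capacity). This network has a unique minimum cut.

Min-cut arcs: {(2,1), (9,0), (13,1)} (total capacity 42)

augment #1: 8→2→1 push 18
augment #2: 8→13→1 push 8
augment #3: 8→9→0→1 push 9
augment #4: 8→4→3→2→1 push 2
augment #5: 8→9→5→2→1 push 5
max flow = 42; residual-reachable set from 8 gives S-side
cut edges (S→T): {(2,1), (9,0), (13,1)} total cap 42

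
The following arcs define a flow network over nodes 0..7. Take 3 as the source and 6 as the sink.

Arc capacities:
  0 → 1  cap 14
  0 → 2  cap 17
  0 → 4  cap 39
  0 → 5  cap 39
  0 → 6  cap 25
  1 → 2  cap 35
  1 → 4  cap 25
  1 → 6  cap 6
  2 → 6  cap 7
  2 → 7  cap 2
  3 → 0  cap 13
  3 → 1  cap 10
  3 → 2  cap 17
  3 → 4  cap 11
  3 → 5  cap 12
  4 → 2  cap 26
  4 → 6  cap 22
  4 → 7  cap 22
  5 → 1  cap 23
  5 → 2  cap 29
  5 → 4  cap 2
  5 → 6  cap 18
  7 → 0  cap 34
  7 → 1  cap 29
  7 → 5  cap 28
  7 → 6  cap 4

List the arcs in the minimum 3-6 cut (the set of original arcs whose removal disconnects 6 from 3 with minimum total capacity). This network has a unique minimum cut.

augment #1: 3→0→6 push 13
augment #2: 3→1→6 push 6
augment #3: 3→2→6 push 7
augment #4: 3→4→6 push 11
augment #5: 3→5→6 push 12
augment #6: 3→1→4→6 push 4
augment #7: 3→2→7→6 push 2
max flow = 55; residual-reachable set from 3 gives S-side
cut edges (S→T): {(2,6), (2,7), (3,0), (3,1), (3,4), (3,5)} total cap 55

Min-cut arcs: {(2,6), (2,7), (3,0), (3,1), (3,4), (3,5)} (total capacity 55)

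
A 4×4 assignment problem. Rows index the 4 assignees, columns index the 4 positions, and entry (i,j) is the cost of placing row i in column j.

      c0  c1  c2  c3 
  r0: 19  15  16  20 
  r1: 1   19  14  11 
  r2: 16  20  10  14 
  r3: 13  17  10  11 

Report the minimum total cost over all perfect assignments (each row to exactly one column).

Minimum assignment cost: 37

optimal assignment: row0→col1 (cost 15), row1→col0 (cost 1), row2→col2 (cost 10), row3→col3 (cost 11)
total = 15 + 1 + 10 + 11 = 37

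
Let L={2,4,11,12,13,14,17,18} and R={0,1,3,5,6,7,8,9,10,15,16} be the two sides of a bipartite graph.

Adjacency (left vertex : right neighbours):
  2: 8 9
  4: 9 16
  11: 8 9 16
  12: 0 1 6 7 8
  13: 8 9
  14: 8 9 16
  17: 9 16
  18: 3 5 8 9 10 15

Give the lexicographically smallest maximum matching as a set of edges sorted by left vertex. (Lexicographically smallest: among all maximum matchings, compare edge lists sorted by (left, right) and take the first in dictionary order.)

Lex-smallest maximum matching: {(2,8), (4,9), (11,16), (12,0), (18,3)}

|M| = 5 (so the lex-smallest maximum matching has 5 edges)
process left vertices in ascending order; for each, take the smallest-labelled available neighbour that still permits 5 edges overall, or leave it unmatched if none does
lex-smallest matching: {2-8, 4-9, 11-16, 12-0, 18-3}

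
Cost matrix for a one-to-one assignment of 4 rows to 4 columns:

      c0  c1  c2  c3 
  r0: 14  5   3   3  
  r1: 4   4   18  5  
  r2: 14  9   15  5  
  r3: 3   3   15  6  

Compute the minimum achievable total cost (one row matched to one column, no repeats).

one of 2 optimal assignments: row0→col2 (cost 3), row1→col0 (cost 4), row2→col3 (cost 5), row3→col1 (cost 3)
total = 3 + 4 + 5 + 3 = 15

Minimum assignment cost: 15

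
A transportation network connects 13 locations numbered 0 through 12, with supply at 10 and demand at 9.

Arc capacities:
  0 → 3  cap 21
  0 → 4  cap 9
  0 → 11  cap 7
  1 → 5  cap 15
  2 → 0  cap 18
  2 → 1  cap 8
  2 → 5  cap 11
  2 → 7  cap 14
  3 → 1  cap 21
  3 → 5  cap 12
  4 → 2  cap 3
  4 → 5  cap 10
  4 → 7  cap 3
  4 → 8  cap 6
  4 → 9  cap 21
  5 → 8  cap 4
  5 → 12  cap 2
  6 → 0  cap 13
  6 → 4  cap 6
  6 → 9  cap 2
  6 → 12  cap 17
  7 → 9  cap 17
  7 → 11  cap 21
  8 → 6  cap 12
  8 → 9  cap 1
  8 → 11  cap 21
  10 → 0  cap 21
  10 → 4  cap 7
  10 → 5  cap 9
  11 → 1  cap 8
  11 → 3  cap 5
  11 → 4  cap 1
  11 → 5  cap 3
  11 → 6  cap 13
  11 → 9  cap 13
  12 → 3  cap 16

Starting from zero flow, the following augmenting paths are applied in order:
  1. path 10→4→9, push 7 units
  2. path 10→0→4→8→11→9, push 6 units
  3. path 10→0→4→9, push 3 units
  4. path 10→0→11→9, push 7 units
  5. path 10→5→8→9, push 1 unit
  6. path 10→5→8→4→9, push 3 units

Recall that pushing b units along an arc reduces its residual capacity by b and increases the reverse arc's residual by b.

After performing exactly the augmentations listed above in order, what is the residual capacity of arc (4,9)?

Residual capacity of (4,9): 8

after path 1 (10→4→9, push 7): res(4,9)=14
after path 2 (10→0→4→8→11→9, push 6): res(4,9)=14
after path 3 (10→0→4→9, push 3): res(4,9)=11
after path 4 (10→0→11→9, push 7): res(4,9)=11
after path 5 (10→5→8→9, push 1): res(4,9)=11
after path 6 (10→5→8→4→9, push 3): res(4,9)=8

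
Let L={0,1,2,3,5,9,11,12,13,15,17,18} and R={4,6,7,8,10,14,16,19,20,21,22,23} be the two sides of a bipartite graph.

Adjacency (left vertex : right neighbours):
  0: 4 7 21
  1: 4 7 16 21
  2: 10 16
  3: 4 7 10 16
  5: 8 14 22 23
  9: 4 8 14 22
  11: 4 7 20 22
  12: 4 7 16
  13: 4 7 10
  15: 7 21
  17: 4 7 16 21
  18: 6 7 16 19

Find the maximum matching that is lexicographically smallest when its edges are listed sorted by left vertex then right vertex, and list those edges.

Lex-smallest maximum matching: {(0,4), (1,7), (2,10), (3,16), (5,8), (9,14), (11,20), (15,21), (18,6)}

|M| = 9 (so the lex-smallest maximum matching has 9 edges)
process left vertices in ascending order; for each, take the smallest-labelled available neighbour that still permits 9 edges overall, or leave it unmatched if none does
lex-smallest matching: {0-4, 1-7, 2-10, 3-16, 5-8, 9-14, 11-20, 15-21, 18-6}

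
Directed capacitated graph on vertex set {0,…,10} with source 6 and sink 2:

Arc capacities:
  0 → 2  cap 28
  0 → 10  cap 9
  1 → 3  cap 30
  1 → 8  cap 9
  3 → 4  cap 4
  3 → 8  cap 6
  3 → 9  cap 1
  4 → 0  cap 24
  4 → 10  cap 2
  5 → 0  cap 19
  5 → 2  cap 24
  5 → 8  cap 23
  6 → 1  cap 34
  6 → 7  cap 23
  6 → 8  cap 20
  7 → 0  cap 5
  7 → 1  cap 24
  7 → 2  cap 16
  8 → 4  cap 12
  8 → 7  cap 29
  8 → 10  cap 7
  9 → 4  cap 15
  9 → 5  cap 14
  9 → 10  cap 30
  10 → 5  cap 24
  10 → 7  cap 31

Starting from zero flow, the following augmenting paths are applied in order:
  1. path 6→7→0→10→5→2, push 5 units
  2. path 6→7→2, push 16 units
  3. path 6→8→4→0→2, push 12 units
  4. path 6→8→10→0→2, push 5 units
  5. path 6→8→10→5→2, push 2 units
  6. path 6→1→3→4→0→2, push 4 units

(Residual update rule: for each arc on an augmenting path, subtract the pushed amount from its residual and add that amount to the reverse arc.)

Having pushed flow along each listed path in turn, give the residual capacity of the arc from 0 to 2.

after path 1 (6→7→0→10→5→2, push 5): res(0,2)=28
after path 2 (6→7→2, push 16): res(0,2)=28
after path 3 (6→8→4→0→2, push 12): res(0,2)=16
after path 4 (6→8→10→0→2, push 5): res(0,2)=11
after path 5 (6→8→10→5→2, push 2): res(0,2)=11
after path 6 (6→1→3→4→0→2, push 4): res(0,2)=7

Residual capacity of (0,2): 7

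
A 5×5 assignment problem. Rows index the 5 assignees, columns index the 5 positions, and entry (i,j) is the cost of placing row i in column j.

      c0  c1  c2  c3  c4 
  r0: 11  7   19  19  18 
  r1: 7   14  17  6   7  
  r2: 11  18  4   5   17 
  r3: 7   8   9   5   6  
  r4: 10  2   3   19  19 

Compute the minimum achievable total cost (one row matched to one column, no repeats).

optimal assignment: row0→col1 (cost 7), row1→col0 (cost 7), row2→col3 (cost 5), row3→col4 (cost 6), row4→col2 (cost 3)
total = 7 + 7 + 5 + 6 + 3 = 28

Minimum assignment cost: 28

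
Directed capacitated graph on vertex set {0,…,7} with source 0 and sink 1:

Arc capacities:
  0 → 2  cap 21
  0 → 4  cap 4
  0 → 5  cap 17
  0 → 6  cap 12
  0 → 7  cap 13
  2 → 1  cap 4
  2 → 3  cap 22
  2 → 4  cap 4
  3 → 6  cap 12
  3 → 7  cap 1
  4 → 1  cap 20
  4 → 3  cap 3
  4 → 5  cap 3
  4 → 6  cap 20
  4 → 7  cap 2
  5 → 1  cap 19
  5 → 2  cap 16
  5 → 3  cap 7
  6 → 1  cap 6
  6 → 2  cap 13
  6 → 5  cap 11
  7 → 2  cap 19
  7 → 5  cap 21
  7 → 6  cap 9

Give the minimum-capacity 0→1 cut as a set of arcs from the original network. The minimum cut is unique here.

Min-cut arcs: {(0,4), (2,1), (2,4), (5,1), (6,1)} (total capacity 37)

augment #1: 0→2→1 push 4
augment #2: 0→4→1 push 4
augment #3: 0→5→1 push 17
augment #4: 0→6→1 push 6
augment #5: 0→2→4→1 push 4
augment #6: 0→6→5→1 push 2
max flow = 37; residual-reachable set from 0 gives S-side
cut edges (S→T): {(0,4), (2,1), (2,4), (5,1), (6,1)} total cap 37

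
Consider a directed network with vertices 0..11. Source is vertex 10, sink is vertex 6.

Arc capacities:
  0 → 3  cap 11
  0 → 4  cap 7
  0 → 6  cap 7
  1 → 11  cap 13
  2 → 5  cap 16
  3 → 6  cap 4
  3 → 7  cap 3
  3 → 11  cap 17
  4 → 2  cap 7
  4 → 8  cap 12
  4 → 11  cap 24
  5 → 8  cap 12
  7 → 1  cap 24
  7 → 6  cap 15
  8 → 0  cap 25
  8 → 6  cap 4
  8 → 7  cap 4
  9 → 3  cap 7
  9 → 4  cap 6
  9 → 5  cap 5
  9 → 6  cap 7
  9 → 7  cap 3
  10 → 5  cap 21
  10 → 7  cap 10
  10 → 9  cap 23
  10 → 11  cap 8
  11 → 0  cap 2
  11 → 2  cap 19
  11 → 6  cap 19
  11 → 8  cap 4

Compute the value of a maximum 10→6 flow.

Maximum flow value: 53

augment #1: 10→7→6 bottleneck 10, total now 10
augment #2: 10→9→6 bottleneck 7, total now 17
augment #3: 10→11→6 bottleneck 8, total now 25
augment #4: 10→5→8→6 bottleneck 4, total now 29
augment #5: 10→9→3→6 bottleneck 4, total now 33
augment #6: 10→9→7→6 bottleneck 3, total now 36
augment #7: 10→5→8→0→6 bottleneck 7, total now 43
augment #8: 10→5→8→7→6 bottleneck 1, total now 44
augment #9: 10→9→3→7→6 bottleneck 1, total now 45
augment #10: 10→9→3→11→6 bottleneck 2, total now 47
augment #11: 10→9→4→11→6 bottleneck 6, total now 53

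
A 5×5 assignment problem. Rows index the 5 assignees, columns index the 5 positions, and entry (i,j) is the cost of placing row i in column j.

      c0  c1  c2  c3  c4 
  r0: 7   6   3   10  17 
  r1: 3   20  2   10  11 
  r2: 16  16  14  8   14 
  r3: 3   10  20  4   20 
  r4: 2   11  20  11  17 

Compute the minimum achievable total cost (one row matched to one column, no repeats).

Minimum assignment cost: 28

optimal assignment: row0→col1 (cost 6), row1→col2 (cost 2), row2→col4 (cost 14), row3→col3 (cost 4), row4→col0 (cost 2)
total = 6 + 2 + 14 + 4 + 2 = 28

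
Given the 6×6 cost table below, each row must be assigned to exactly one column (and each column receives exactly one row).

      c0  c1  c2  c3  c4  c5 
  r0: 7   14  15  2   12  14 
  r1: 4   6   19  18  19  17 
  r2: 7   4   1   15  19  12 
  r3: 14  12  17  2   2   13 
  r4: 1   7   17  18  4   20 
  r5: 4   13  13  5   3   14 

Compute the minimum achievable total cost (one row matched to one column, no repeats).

Minimum assignment cost: 26

one of 2 optimal assignments: row0→col3 (cost 2), row1→col1 (cost 6), row2→col2 (cost 1), row3→col4 (cost 2), row4→col0 (cost 1), row5→col5 (cost 14)
total = 2 + 6 + 1 + 2 + 1 + 14 = 26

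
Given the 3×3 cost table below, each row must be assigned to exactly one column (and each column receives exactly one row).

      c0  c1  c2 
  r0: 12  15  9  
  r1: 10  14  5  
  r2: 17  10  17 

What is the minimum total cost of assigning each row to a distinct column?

optimal assignment: row0→col0 (cost 12), row1→col2 (cost 5), row2→col1 (cost 10)
total = 12 + 5 + 10 = 27

Minimum assignment cost: 27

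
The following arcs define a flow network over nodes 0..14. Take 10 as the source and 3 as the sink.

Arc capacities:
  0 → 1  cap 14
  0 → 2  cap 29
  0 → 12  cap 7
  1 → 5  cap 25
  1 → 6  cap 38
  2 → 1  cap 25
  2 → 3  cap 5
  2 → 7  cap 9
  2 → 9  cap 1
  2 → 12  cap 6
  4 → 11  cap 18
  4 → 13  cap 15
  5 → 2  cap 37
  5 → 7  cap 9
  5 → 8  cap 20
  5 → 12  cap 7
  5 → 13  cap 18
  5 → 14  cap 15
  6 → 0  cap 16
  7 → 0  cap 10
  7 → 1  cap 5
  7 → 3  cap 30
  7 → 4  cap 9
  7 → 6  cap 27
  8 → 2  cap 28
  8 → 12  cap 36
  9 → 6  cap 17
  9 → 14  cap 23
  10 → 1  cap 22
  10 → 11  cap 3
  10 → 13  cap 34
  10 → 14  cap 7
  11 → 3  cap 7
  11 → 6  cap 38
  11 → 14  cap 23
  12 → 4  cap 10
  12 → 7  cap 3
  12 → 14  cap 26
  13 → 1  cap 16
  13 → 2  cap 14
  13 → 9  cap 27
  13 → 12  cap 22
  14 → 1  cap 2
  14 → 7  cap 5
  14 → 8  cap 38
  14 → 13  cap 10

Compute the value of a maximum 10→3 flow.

Maximum flow value: 38

augment #1: 10→11→3 bottleneck 3, total now 3
augment #2: 10→13→2→3 bottleneck 5, total now 8
augment #3: 10→14→7→3 bottleneck 5, total now 13
augment #4: 10→1→5→7→3 bottleneck 9, total now 22
augment #5: 10→13→2→7→3 bottleneck 9, total now 31
augment #6: 10→13→12→7→3 bottleneck 3, total now 34
augment #7: 10→13→12→4→11→3 bottleneck 4, total now 38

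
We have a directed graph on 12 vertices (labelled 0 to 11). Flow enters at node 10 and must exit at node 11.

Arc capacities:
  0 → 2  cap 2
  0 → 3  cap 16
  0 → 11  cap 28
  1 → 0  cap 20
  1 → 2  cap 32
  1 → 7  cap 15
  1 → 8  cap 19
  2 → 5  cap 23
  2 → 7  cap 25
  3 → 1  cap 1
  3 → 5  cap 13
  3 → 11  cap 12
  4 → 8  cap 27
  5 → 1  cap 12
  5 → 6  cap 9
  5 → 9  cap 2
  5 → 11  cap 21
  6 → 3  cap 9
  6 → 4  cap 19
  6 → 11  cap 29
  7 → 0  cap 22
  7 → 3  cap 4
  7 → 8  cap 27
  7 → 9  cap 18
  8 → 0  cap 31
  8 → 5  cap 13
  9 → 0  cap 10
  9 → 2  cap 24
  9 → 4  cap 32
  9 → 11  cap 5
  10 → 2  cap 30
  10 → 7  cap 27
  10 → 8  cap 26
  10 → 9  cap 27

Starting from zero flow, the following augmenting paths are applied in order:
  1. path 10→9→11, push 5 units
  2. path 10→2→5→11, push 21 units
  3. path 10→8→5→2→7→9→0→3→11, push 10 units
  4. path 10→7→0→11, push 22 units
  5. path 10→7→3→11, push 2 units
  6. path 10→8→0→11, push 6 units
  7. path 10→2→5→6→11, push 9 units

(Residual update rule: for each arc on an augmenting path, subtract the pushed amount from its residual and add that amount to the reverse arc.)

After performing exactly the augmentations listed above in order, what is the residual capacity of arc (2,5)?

after path 1 (10→9→11, push 5): res(2,5)=23
after path 2 (10→2→5→11, push 21): res(2,5)=2
after path 3 (10→8→5→2→7→9→0→3→11, push 10): res(2,5)=12
after path 4 (10→7→0→11, push 22): res(2,5)=12
after path 5 (10→7→3→11, push 2): res(2,5)=12
after path 6 (10→8→0→11, push 6): res(2,5)=12
after path 7 (10→2→5→6→11, push 9): res(2,5)=3

Residual capacity of (2,5): 3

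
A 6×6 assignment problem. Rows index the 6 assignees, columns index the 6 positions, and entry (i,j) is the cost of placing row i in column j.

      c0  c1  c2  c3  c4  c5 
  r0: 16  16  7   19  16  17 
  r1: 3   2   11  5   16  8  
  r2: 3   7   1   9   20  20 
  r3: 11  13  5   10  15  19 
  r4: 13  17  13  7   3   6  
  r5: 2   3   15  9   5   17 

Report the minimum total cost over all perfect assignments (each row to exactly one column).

Minimum assignment cost: 33

optimal assignment: row0→col2 (cost 7), row1→col1 (cost 2), row2→col0 (cost 3), row3→col3 (cost 10), row4→col5 (cost 6), row5→col4 (cost 5)
total = 7 + 2 + 3 + 10 + 6 + 5 = 33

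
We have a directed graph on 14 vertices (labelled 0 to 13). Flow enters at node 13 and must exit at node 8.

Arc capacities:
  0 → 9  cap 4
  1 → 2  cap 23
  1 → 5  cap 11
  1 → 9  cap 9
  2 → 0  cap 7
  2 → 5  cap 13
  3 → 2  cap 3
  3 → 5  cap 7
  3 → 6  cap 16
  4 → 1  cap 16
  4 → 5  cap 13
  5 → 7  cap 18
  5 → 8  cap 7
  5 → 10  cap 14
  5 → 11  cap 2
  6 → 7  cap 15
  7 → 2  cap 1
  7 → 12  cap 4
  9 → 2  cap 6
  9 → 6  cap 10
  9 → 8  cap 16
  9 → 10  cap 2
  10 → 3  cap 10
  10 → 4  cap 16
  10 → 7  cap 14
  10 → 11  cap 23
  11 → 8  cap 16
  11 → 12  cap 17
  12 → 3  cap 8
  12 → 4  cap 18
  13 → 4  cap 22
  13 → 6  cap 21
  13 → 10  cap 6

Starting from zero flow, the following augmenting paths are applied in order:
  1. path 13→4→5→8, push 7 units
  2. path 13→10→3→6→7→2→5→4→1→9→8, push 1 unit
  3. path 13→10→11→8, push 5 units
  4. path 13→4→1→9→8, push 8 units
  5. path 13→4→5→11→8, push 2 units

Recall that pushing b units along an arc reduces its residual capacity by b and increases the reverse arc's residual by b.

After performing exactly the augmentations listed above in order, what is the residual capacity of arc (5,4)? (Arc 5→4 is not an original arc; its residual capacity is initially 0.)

after path 1 (13→4→5→8, push 7): res(5,4)=7
after path 2 (13→10→3→6→7→2→5→4→1→9→8, push 1): res(5,4)=6
after path 3 (13→10→11→8, push 5): res(5,4)=6
after path 4 (13→4→1→9→8, push 8): res(5,4)=6
after path 5 (13→4→5→11→8, push 2): res(5,4)=8

Residual capacity of (5,4): 8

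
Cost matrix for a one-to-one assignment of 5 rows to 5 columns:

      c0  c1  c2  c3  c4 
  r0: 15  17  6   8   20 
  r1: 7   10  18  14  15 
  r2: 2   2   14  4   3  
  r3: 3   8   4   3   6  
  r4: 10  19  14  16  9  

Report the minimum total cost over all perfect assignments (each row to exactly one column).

Minimum assignment cost: 27

optimal assignment: row0→col2 (cost 6), row1→col0 (cost 7), row2→col1 (cost 2), row3→col3 (cost 3), row4→col4 (cost 9)
total = 6 + 7 + 2 + 3 + 9 = 27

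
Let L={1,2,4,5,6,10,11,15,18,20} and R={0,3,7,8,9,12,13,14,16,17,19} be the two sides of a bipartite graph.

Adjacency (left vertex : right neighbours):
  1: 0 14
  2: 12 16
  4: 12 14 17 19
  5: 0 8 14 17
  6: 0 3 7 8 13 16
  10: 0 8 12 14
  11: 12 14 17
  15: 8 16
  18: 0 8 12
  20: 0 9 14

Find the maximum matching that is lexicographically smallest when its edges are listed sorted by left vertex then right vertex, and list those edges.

Lex-smallest maximum matching: {(1,0), (2,12), (4,19), (5,8), (6,3), (10,14), (11,17), (15,16), (20,9)}

|M| = 9 (so the lex-smallest maximum matching has 9 edges)
process left vertices in ascending order; for each, take the smallest-labelled available neighbour that still permits 9 edges overall, or leave it unmatched if none does
lex-smallest matching: {1-0, 2-12, 4-19, 5-8, 6-3, 10-14, 11-17, 15-16, 20-9}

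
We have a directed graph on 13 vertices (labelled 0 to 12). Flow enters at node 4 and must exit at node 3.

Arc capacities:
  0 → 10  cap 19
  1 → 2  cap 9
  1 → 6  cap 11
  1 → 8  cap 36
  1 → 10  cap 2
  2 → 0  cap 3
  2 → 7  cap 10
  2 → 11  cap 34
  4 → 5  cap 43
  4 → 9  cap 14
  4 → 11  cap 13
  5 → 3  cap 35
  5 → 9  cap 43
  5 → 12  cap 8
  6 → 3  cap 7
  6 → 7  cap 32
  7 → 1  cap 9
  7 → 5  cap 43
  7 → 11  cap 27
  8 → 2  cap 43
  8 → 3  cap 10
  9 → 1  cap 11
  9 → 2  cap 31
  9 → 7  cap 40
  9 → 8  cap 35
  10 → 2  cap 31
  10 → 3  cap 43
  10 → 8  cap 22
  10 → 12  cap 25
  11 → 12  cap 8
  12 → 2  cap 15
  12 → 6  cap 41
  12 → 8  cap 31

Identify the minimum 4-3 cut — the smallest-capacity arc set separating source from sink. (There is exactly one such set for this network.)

augment #1: 4→5→3 push 35
augment #2: 4→9→8→3 push 10
augment #3: 4→5→12→6→3 push 7
augment #4: 4→9→1→10→3 push 2
augment #5: 4→9→2→0→10→3 push 2
augment #6: 4→5→9→2→0→10→3 push 1
max flow = 57; residual-reachable set from 4 gives S-side
cut edges (S→T): {(1,10), (2,0), (5,3), (6,3), (8,3)} total cap 57

Min-cut arcs: {(1,10), (2,0), (5,3), (6,3), (8,3)} (total capacity 57)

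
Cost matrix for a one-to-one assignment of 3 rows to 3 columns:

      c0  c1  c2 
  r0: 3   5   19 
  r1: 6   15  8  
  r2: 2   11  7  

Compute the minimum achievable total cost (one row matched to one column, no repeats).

optimal assignment: row0→col1 (cost 5), row1→col2 (cost 8), row2→col0 (cost 2)
total = 5 + 8 + 2 = 15

Minimum assignment cost: 15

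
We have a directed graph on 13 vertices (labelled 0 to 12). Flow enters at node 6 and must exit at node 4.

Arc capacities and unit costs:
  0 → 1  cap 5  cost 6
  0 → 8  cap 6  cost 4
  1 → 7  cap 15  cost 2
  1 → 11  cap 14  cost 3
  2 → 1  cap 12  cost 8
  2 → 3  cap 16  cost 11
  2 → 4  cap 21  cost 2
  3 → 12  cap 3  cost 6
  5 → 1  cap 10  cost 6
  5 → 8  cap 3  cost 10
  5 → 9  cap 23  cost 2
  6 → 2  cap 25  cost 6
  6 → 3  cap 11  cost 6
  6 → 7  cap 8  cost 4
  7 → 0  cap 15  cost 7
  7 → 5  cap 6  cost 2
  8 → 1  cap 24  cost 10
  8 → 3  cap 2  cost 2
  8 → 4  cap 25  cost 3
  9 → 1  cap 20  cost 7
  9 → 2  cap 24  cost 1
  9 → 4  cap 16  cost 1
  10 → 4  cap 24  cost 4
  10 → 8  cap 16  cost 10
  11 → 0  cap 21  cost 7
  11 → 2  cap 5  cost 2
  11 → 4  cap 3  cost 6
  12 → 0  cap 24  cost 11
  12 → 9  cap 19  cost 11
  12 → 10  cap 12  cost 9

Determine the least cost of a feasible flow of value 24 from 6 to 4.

shortest-cost path #1: 6→2→4 push 21 @ unit cost 8 (adds 168)
shortest-cost path #2: 6→7→5→9→4 push 3 @ unit cost 9 (adds 27)
total cost = 195

Minimum cost for 24 units: 195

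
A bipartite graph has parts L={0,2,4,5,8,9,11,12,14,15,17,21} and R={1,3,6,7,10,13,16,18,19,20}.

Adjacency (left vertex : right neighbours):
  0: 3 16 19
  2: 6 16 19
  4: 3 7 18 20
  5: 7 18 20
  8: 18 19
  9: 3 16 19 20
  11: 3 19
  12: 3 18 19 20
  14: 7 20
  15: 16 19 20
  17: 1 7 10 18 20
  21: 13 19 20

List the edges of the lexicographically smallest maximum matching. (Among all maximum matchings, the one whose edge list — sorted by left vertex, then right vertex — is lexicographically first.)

Lex-smallest maximum matching: {(0,3), (2,6), (4,7), (5,18), (8,19), (9,16), (12,20), (17,1), (21,13)}

|M| = 9 (so the lex-smallest maximum matching has 9 edges)
process left vertices in ascending order; for each, take the smallest-labelled available neighbour that still permits 9 edges overall, or leave it unmatched if none does
lex-smallest matching: {0-3, 2-6, 4-7, 5-18, 8-19, 9-16, 12-20, 17-1, 21-13}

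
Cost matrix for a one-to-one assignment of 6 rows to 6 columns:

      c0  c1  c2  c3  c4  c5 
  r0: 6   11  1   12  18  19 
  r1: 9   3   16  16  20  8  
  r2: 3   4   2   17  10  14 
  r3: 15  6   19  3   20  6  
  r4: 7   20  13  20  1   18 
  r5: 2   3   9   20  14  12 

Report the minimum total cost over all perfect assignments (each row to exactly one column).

Minimum assignment cost: 19

one of 2 optimal assignments: row0→col2 (cost 1), row1→col5 (cost 8), row2→col0 (cost 3), row3→col3 (cost 3), row4→col4 (cost 1), row5→col1 (cost 3)
total = 1 + 8 + 3 + 3 + 1 + 3 = 19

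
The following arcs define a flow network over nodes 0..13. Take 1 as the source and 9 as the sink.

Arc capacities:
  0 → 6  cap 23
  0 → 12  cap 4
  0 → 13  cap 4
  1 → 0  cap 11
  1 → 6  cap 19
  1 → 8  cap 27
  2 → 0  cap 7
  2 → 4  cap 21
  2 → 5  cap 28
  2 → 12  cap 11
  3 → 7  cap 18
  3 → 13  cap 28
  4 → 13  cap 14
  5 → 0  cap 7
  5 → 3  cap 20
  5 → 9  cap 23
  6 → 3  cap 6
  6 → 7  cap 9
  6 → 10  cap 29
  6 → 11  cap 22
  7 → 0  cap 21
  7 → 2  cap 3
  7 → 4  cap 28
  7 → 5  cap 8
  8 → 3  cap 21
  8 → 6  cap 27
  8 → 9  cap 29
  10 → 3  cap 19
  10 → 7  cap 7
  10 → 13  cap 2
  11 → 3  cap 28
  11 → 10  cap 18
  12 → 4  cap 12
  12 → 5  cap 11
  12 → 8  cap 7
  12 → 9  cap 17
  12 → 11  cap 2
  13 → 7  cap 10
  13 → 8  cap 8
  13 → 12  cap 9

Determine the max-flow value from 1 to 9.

Maximum flow value: 53

augment #1: 1→8→9 bottleneck 27, total now 27
augment #2: 1→0→12→9 bottleneck 4, total now 31
augment #3: 1→0→13→8→9 bottleneck 2, total now 33
augment #4: 1→0→13→12→9 bottleneck 2, total now 35
augment #5: 1→6→7→5→9 bottleneck 8, total now 43
augment #6: 1→6→3→13→12→9 bottleneck 6, total now 49
augment #7: 1→6→7→2→5→9 bottleneck 1, total now 50
augment #8: 1→6→10→13→12→9 bottleneck 1, total now 51
augment #9: 1→6→10→7→2→5→9 bottleneck 2, total now 53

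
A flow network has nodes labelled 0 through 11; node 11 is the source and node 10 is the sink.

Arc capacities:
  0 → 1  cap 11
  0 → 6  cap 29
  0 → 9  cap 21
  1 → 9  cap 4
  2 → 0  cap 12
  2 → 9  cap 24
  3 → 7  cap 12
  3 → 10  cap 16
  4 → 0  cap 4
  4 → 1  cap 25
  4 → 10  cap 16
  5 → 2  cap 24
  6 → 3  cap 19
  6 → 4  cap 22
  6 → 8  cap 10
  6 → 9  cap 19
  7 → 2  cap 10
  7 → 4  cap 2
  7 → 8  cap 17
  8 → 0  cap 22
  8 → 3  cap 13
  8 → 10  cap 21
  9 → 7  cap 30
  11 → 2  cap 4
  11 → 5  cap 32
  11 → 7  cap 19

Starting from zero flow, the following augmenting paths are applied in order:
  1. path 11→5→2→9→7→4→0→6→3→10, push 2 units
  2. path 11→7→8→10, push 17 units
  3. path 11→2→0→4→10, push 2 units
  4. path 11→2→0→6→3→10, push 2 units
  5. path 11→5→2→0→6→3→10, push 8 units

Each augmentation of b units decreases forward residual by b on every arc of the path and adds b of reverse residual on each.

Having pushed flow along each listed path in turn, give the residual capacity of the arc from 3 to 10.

after path 1 (11→5→2→9→7→4→0→6→3→10, push 2): res(3,10)=14
after path 2 (11→7→8→10, push 17): res(3,10)=14
after path 3 (11→2→0→4→10, push 2): res(3,10)=14
after path 4 (11→2→0→6→3→10, push 2): res(3,10)=12
after path 5 (11→5→2→0→6→3→10, push 8): res(3,10)=4

Residual capacity of (3,10): 4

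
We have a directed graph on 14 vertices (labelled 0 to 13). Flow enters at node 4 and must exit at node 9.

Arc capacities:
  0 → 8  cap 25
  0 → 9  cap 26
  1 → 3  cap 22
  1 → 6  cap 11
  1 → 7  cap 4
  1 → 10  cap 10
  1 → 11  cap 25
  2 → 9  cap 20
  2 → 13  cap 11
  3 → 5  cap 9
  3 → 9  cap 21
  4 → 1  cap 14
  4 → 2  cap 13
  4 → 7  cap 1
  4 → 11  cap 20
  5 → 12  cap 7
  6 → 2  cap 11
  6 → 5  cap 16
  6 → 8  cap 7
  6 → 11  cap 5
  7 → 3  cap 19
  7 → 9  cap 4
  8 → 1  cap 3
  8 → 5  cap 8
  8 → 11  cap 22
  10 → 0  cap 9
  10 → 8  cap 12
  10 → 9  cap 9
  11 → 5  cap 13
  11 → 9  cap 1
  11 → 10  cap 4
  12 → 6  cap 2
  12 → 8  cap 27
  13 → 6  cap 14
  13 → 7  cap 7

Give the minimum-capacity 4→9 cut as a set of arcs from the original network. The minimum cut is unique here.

augment #1: 4→2→9 push 13
augment #2: 4→7→9 push 1
augment #3: 4→11→9 push 1
augment #4: 4→1→3→9 push 14
augment #5: 4→11→10→9 push 4
augment #6: 4→11→5→12→6→2→9 push 2
augment #7: 4→11→5→12→8→1→3→9 push 3
max flow = 38; residual-reachable set from 4 gives S-side
cut edges (S→T): {(4,1), (4,2), (4,7), (8,1), (11,9), (11,10), (12,6)} total cap 38

Min-cut arcs: {(4,1), (4,2), (4,7), (8,1), (11,9), (11,10), (12,6)} (total capacity 38)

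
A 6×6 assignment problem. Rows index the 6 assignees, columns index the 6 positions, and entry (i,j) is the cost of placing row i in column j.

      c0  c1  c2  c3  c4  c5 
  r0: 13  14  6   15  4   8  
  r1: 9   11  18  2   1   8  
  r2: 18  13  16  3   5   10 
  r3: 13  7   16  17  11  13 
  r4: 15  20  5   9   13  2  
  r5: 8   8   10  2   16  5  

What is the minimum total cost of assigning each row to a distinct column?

Minimum assignment cost: 27

optimal assignment: row0→col2 (cost 6), row1→col4 (cost 1), row2→col3 (cost 3), row3→col1 (cost 7), row4→col5 (cost 2), row5→col0 (cost 8)
total = 6 + 1 + 3 + 7 + 2 + 8 = 27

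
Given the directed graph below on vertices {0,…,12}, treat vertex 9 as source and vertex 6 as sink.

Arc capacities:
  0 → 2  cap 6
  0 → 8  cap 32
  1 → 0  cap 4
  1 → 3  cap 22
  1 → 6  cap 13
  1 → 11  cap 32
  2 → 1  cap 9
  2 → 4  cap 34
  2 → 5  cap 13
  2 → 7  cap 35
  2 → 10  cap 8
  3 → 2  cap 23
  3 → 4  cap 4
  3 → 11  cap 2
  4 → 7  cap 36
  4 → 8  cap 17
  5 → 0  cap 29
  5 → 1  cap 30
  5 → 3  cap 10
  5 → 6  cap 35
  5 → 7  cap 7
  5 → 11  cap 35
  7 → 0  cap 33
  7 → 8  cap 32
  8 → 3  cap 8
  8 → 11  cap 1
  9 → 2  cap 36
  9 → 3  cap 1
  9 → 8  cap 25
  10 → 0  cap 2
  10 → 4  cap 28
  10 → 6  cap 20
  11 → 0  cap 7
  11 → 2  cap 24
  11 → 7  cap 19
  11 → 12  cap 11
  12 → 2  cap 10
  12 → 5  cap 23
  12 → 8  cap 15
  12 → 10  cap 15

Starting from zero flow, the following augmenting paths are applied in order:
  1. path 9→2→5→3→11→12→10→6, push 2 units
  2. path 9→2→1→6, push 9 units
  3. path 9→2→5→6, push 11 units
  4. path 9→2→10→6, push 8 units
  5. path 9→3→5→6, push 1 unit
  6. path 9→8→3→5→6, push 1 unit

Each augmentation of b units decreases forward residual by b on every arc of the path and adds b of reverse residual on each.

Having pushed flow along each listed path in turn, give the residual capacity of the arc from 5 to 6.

after path 1 (9→2→5→3→11→12→10→6, push 2): res(5,6)=35
after path 2 (9→2→1→6, push 9): res(5,6)=35
after path 3 (9→2→5→6, push 11): res(5,6)=24
after path 4 (9→2→10→6, push 8): res(5,6)=24
after path 5 (9→3→5→6, push 1): res(5,6)=23
after path 6 (9→8→3→5→6, push 1): res(5,6)=22

Residual capacity of (5,6): 22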